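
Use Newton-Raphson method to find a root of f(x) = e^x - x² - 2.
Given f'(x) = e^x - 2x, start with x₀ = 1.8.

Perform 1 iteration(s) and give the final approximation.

f(x) = e^x - x² - 2
f'(x) = e^x - 2x
x₀ = 1.8

Newton-Raphson formula: x_{n+1} = x_n - f(x_n)/f'(x_n)

Iteration 1:
  f(1.800000) = 0.809647
  f'(1.800000) = 2.449647
  x_1 = 1.800000 - 0.809647/2.449647 = 1.469484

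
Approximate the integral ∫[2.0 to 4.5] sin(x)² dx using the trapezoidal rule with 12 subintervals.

f(x) = sin(x)²
a = 2.0, b = 4.5, n = 12
h = (b - a)/n = 0.208333

Trapezoidal rule: (h/2)[f(x₀) + 2f(x₁) + 2f(x₂) + ... + f(xₙ)]

x_0 = 2.0000, f(x_0) = 0.826822, coefficient = 1
x_1 = 2.2083, f(x_1) = 0.645715, coefficient = 2
x_2 = 2.4167, f(x_2) = 0.439675, coefficient = 2
x_3 = 2.6250, f(x_3) = 0.243957, coefficient = 2
x_4 = 2.8333, f(x_4) = 0.092052, coefficient = 2
x_5 = 3.0417, f(x_5) = 0.009952, coefficient = 2
x_6 = 3.2500, f(x_6) = 0.011706, coefficient = 2
x_7 = 3.4583, f(x_7) = 0.097014, coefficient = 2
x_8 = 3.6667, f(x_8) = 0.251279, coefficient = 2
x_9 = 3.8750, f(x_9) = 0.448103, coefficient = 2
x_10 = 4.0833, f(x_10) = 0.653807, coefficient = 2
x_11 = 4.2917, f(x_11) = 0.833193, coefficient = 2
x_12 = 4.5000, f(x_12) = 0.955565, coefficient = 1

I ≈ (0.208333/2) × 9.235295 = 0.962010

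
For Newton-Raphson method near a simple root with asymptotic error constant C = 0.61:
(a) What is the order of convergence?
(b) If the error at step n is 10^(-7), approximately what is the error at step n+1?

(a) Newton-Raphson has quadratic (order 2) convergence near simple roots.
    This means |e_{n+1}| ≈ C|e_n|².

(b) With |e_n| = 10^(-7) and C = 0.61:
    |e_{n+1}| ≈ 0.61 × (10^(-7))² = 0.61 × 10^(-14)

(a) 2 (quadratic); (b) |e_{n+1}| ≈ 6.100e-15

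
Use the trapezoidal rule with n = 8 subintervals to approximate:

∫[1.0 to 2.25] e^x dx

f(x) = e^x
a = 1.0, b = 2.25, n = 8
h = (b - a)/n = 0.156250

Trapezoidal rule: (h/2)[f(x₀) + 2f(x₁) + 2f(x₂) + ... + f(xₙ)]

x_0 = 1.0000, f(x_0) = 2.718282, coefficient = 1
x_1 = 1.1562, f(x_1) = 3.177993, coefficient = 2
x_2 = 1.3125, f(x_2) = 3.715451, coefficient = 2
x_3 = 1.4688, f(x_3) = 4.343802, coefficient = 2
x_4 = 1.6250, f(x_4) = 5.078419, coefficient = 2
x_5 = 1.7812, f(x_5) = 5.937273, coefficient = 2
x_6 = 1.9375, f(x_6) = 6.941376, coefficient = 2
x_7 = 2.0938, f(x_7) = 8.115291, coefficient = 2
x_8 = 2.2500, f(x_8) = 9.487736, coefficient = 1

I ≈ (0.156250/2) × 86.825227 = 6.783221
Exact value: 6.769454
Error: 0.013767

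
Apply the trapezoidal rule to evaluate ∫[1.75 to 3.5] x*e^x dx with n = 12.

f(x) = x*e^x
a = 1.75, b = 3.5, n = 12
h = (b - a)/n = 0.145833

Trapezoidal rule: (h/2)[f(x₀) + 2f(x₁) + 2f(x₂) + ... + f(xₙ)]

x_0 = 1.7500, f(x_0) = 10.070555, coefficient = 1
x_1 = 1.8958, f(x_1) = 12.622638, coefficient = 2
x_2 = 2.0417, f(x_2) = 15.727852, coefficient = 2
x_3 = 2.1875, f(x_3) = 19.496975, coefficient = 2
x_4 = 2.3333, f(x_4) = 24.061937, coefficient = 2
x_5 = 2.4792, f(x_5) = 29.579725, coefficient = 2
x_6 = 2.6250, f(x_6) = 36.237007, coefficient = 2
x_7 = 2.7708, f(x_7) = 44.255579, coefficient = 2
x_8 = 2.9167, f(x_8) = 53.898793, coefficient = 2
x_9 = 3.0625, f(x_9) = 65.479137, coefficient = 2
x_10 = 3.2083, f(x_10) = 79.367179, coefficient = 2
x_11 = 3.3542, f(x_11) = 96.002096, coefficient = 2
x_12 = 3.5000, f(x_12) = 115.904082, coefficient = 1

I ≈ (0.145833/2) × 1079.432471 = 78.708618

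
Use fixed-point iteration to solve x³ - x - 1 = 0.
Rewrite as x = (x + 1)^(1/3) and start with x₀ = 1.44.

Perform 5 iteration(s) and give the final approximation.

Equation: x³ - x - 1 = 0
Fixed-point form: x = (x + 1)^(1/3)
x₀ = 1.44

x_1 = g(1.440000) = 1.346263
x_2 = g(1.346263) = 1.328798
x_3 = g(1.328798) = 1.325492
x_4 = g(1.325492) = 1.324865
x_5 = g(1.324865) = 1.324746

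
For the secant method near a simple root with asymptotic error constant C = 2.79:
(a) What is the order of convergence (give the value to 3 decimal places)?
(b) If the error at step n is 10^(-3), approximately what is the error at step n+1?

(a) Secant method has superlinear convergence with order φ = (1+√5)/2 ≈ 1.618.
    This means |e_{n+1}| ≈ C|e_n|^1.618.

(b) With |e_n| = 10^(-3) and C = 2.79:
    |e_{n+1}| ≈ 2.79 × (10^(-3))^1.618 = 2.79 × 10^(-4.85)

(a) ≈ 1.618 (golden ratio); (b) |e_{n+1}| ≈ 3.904e-05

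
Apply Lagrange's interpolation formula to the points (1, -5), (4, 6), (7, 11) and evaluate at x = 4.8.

Lagrange interpolation formula:
P(x) = Σ yᵢ × Lᵢ(x)
where Lᵢ(x) = Π_{j≠i} (x - xⱼ)/(xᵢ - xⱼ)

L_0(4.8) = (4.8 - 4)/(1 - 4) × (4.8 - 7)/(1 - 7) = -0.097778
L_1(4.8) = (4.8 - 1)/(4 - 1) × (4.8 - 7)/(4 - 7) = 0.928889
L_2(4.8) = (4.8 - 1)/(7 - 1) × (4.8 - 4)/(7 - 4) = 0.168889

P(4.8) = (-5)×L_0(4.8) + 6×L_1(4.8) + 11×L_2(4.8)
P(4.8) = 7.920000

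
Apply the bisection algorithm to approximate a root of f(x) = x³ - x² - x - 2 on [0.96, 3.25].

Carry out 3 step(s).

f(x) = x³ - x² - x - 2
Initial interval: [0.96, 3.25]

Iteration 1:
  c_1 = (0.960000 + 3.250000)/2 = 2.105000
  f(c_1) = f(2.105000) = 0.791283
  f(a) × f(c) < 0, new interval: [0.960000, 2.105000]
Iteration 2:
  c_2 = (0.960000 + 2.105000)/2 = 1.532500
  f(c_2) = f(1.532500) = -2.281894
  f(a) × f(c) ≥ 0, new interval: [1.532500, 2.105000]
Iteration 3:
  c_3 = (1.532500 + 2.105000)/2 = 1.818750
  f(c_3) = f(1.818750) = -1.110447
  f(a) × f(c) ≥ 0, new interval: [1.818750, 2.105000]

After 3 iteration(s), the approximation is c_3 = 1.818750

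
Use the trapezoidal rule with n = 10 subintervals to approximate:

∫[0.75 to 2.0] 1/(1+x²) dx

f(x) = 1/(1+x²)
a = 0.75, b = 2.0, n = 10
h = (b - a)/n = 0.125000

Trapezoidal rule: (h/2)[f(x₀) + 2f(x₁) + 2f(x₂) + ... + f(xₙ)]

x_0 = 0.7500, f(x_0) = 0.640000, coefficient = 1
x_1 = 0.8750, f(x_1) = 0.566372, coefficient = 2
x_2 = 1.0000, f(x_2) = 0.500000, coefficient = 2
x_3 = 1.1250, f(x_3) = 0.441379, coefficient = 2
x_4 = 1.2500, f(x_4) = 0.390244, coefficient = 2
x_5 = 1.3750, f(x_5) = 0.345946, coefficient = 2
x_6 = 1.5000, f(x_6) = 0.307692, coefficient = 2
x_7 = 1.6250, f(x_7) = 0.274678, coefficient = 2
x_8 = 1.7500, f(x_8) = 0.246154, coefficient = 2
x_9 = 1.8750, f(x_9) = 0.221453, coefficient = 2
x_10 = 2.0000, f(x_10) = 0.200000, coefficient = 1

I ≈ (0.125000/2) × 7.427837 = 0.464240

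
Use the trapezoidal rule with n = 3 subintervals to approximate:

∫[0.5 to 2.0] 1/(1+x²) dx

f(x) = 1/(1+x²)
a = 0.5, b = 2.0, n = 3
h = (b - a)/n = 0.500000

Trapezoidal rule: (h/2)[f(x₀) + 2f(x₁) + 2f(x₂) + ... + f(xₙ)]

x_0 = 0.5000, f(x_0) = 0.800000, coefficient = 1
x_1 = 1.0000, f(x_1) = 0.500000, coefficient = 2
x_2 = 1.5000, f(x_2) = 0.307692, coefficient = 2
x_3 = 2.0000, f(x_3) = 0.200000, coefficient = 1

I ≈ (0.500000/2) × 2.615385 = 0.653846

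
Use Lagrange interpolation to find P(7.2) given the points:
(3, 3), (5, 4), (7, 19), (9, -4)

Lagrange interpolation formula:
P(x) = Σ yᵢ × Lᵢ(x)
where Lᵢ(x) = Π_{j≠i} (x - xⱼ)/(xᵢ - xⱼ)

L_0(7.2) = (7.2 - 5)/(3 - 5) × (7.2 - 7)/(3 - 7) × (7.2 - 9)/(3 - 9) = 0.016500
L_1(7.2) = (7.2 - 3)/(5 - 3) × (7.2 - 7)/(5 - 7) × (7.2 - 9)/(5 - 9) = -0.094500
L_2(7.2) = (7.2 - 3)/(7 - 3) × (7.2 - 5)/(7 - 5) × (7.2 - 9)/(7 - 9) = 1.039500
L_3(7.2) = (7.2 - 3)/(9 - 3) × (7.2 - 5)/(9 - 5) × (7.2 - 7)/(9 - 7) = 0.038500

P(7.2) = 3×L_0(7.2) + 4×L_1(7.2) + 19×L_2(7.2) + (-4)×L_3(7.2)
P(7.2) = 19.268000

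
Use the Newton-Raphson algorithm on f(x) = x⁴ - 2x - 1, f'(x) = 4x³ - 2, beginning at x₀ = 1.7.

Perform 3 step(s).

f(x) = x⁴ - 2x - 1
f'(x) = 4x³ - 2
x₀ = 1.7

Newton-Raphson formula: x_{n+1} = x_n - f(x_n)/f'(x_n)

Iteration 1:
  f(1.700000) = 3.952100
  f'(1.700000) = 17.652000
  x_1 = 1.700000 - 3.952100/17.652000 = 1.476110
Iteration 2:
  f(1.476110) = 0.795392
  f'(1.476110) = 10.865198
  x_2 = 1.476110 - 0.795392/10.865198 = 1.402905
Iteration 3:
  f(1.402905) = 0.067773
  f'(1.402905) = 9.044464
  x_3 = 1.402905 - 0.067773/9.044464 = 1.395412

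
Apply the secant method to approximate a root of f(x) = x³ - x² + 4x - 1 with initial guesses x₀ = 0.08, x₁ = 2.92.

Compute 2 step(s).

f(x) = x³ - x² + 4x - 1
x₀ = 0.08, x₁ = 2.92

Secant formula: x_{n+1} = x_n - f(x_n)(x_n - x_{n-1})/(f(x_n) - f(x_{n-1}))

Iteration 1:
  f(0.080000) = -0.685888
  f(2.920000) = 27.050688
  x_2 = 2.920000 - 27.050688×(2.920000 - 0.080000)/(27.050688 - (-0.685888))
       = 0.150229
Iteration 2:
  f(2.920000) = 27.050688
  f(0.150229) = -0.418261
  x_3 = 0.150229 - (-0.418261)×(0.150229 - 2.920000)/(-0.418261 - 27.050688)
       = 0.192404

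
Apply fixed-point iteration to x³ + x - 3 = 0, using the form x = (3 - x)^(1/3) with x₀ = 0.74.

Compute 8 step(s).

Equation: x³ + x - 3 = 0
Fixed-point form: x = (3 - x)^(1/3)
x₀ = 0.74

x_1 = g(0.740000) = 1.312309
x_2 = g(1.312309) = 1.190596
x_3 = g(1.190596) = 1.218555
x_4 = g(1.218555) = 1.212246
x_5 = g(1.212246) = 1.213675
x_6 = g(1.213675) = 1.213352
x_7 = g(1.213352) = 1.213425
x_8 = g(1.213425) = 1.213409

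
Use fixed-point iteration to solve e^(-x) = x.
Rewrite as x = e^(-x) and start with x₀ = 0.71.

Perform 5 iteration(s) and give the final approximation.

Equation: e^(-x) = x
Fixed-point form: x = e^(-x)
x₀ = 0.71

x_1 = g(0.710000) = 0.491644
x_2 = g(0.491644) = 0.611620
x_3 = g(0.611620) = 0.542471
x_4 = g(0.542471) = 0.581310
x_5 = g(0.581310) = 0.559165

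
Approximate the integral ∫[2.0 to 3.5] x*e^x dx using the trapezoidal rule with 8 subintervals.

f(x) = x*e^x
a = 2.0, b = 3.5, n = 8
h = (b - a)/n = 0.187500

Trapezoidal rule: (h/2)[f(x₀) + 2f(x₁) + 2f(x₂) + ... + f(xₙ)]

x_0 = 2.0000, f(x_0) = 14.778112, coefficient = 1
x_1 = 2.1875, f(x_1) = 19.496975, coefficient = 2
x_2 = 2.3750, f(x_2) = 25.533656, coefficient = 2
x_3 = 2.5625, f(x_3) = 33.231006, coefficient = 2
x_4 = 2.7500, f(x_4) = 43.017238, coefficient = 2
x_5 = 2.9375, f(x_5) = 55.426559, coefficient = 2
x_6 = 3.1250, f(x_6) = 71.124672, coefficient = 2
x_7 = 3.3125, f(x_7) = 90.940295, coefficient = 2
x_8 = 3.5000, f(x_8) = 115.904082, coefficient = 1

I ≈ (0.187500/2) × 808.222996 = 75.770906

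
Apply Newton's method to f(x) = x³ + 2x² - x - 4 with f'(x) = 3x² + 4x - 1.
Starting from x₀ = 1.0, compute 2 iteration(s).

f(x) = x³ + 2x² - x - 4
f'(x) = 3x² + 4x - 1
x₀ = 1.0

Newton-Raphson formula: x_{n+1} = x_n - f(x_n)/f'(x_n)

Iteration 1:
  f(1.000000) = -2.000000
  f'(1.000000) = 6.000000
  x_1 = 1.000000 - (-2.000000)/6.000000 = 1.333333
Iteration 2:
  f(1.333333) = 0.592593
  f'(1.333333) = 9.666667
  x_2 = 1.333333 - 0.592593/9.666667 = 1.272031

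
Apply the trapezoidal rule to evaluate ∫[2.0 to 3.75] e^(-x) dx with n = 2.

f(x) = e^(-x)
a = 2.0, b = 3.75, n = 2
h = (b - a)/n = 0.875000

Trapezoidal rule: (h/2)[f(x₀) + 2f(x₁) + 2f(x₂) + ... + f(xₙ)]

x_0 = 2.0000, f(x_0) = 0.135335, coefficient = 1
x_1 = 2.8750, f(x_1) = 0.056416, coefficient = 2
x_2 = 3.7500, f(x_2) = 0.023518, coefficient = 1

I ≈ (0.875000/2) × 0.271685 = 0.118862
Exact value: 0.111818
Error: 0.007045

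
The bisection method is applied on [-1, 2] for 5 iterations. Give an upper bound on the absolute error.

Bisection error bound: |error| ≤ (b-a)/2^n
|error| ≤ (2 - (-1))/2^5 = 3/2^5
|error| ≤ 0.0937500000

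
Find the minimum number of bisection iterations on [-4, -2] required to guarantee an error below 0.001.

We need (b-a)/2^n ≤ 0.001
(-2 - (-4))/2^n ≤ 0.001
2/2^n ≤ 0.001
2^n ≥ 2000
n ≥ log₂(2000) = 10.97
n ≥ 11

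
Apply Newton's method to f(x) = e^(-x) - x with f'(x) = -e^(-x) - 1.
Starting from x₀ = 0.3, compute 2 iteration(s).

f(x) = e^(-x) - x
f'(x) = -e^(-x) - 1
x₀ = 0.3

Newton-Raphson formula: x_{n+1} = x_n - f(x_n)/f'(x_n)

Iteration 1:
  f(0.300000) = 0.440818
  f'(0.300000) = -1.740818
  x_1 = 0.300000 - 0.440818/(-1.740818) = 0.553225
Iteration 2:
  f(0.553225) = 0.021868
  f'(0.553225) = -1.575092
  x_2 = 0.553225 - 0.021868/(-1.575092) = 0.567108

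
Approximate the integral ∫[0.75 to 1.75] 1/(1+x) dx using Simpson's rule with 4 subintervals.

f(x) = 1/(1+x)
a = 0.75, b = 1.75, n = 4
h = (b - a)/n = 0.250000

Simpson's rule: (h/3)[f(x₀) + 4f(x₁) + 2f(x₂) + ... + f(xₙ)]

x_0 = 0.7500, f(x_0) = 0.571429, coefficient = 1
x_1 = 1.0000, f(x_1) = 0.500000, coefficient = 4
x_2 = 1.2500, f(x_2) = 0.444444, coefficient = 2
x_3 = 1.5000, f(x_3) = 0.400000, coefficient = 4
x_4 = 1.7500, f(x_4) = 0.363636, coefficient = 1

I ≈ (0.250000/3) × 5.423954 = 0.451996
Exact value: 0.451985
Error: 0.000011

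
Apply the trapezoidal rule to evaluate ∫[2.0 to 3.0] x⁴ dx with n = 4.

f(x) = x⁴
a = 2.0, b = 3.0, n = 4
h = (b - a)/n = 0.250000

Trapezoidal rule: (h/2)[f(x₀) + 2f(x₁) + 2f(x₂) + ... + f(xₙ)]

x_0 = 2.0000, f(x_0) = 16.000000, coefficient = 1
x_1 = 2.2500, f(x_1) = 25.628906, coefficient = 2
x_2 = 2.5000, f(x_2) = 39.062500, coefficient = 2
x_3 = 2.7500, f(x_3) = 57.191406, coefficient = 2
x_4 = 3.0000, f(x_4) = 81.000000, coefficient = 1

I ≈ (0.250000/2) × 340.765625 = 42.595703
Exact value: 42.200000
Error: 0.395703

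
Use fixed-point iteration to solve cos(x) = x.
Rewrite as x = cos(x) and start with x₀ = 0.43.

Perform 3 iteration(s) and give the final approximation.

Equation: cos(x) = x
Fixed-point form: x = cos(x)
x₀ = 0.43

x_1 = g(0.430000) = 0.908966
x_2 = g(0.908966) = 0.614562
x_3 = g(0.614562) = 0.817026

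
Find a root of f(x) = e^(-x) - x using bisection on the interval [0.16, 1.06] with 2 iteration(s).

f(x) = e^(-x) - x
Initial interval: [0.16, 1.06]

Iteration 1:
  c_1 = (0.160000 + 1.060000)/2 = 0.610000
  f(c_1) = f(0.610000) = -0.066649
  f(a) × f(c) < 0, new interval: [0.160000, 0.610000]
Iteration 2:
  c_2 = (0.160000 + 0.610000)/2 = 0.385000
  f(c_2) = f(0.385000) = 0.295451
  f(a) × f(c) ≥ 0, new interval: [0.385000, 0.610000]

After 2 iteration(s), the approximation is c_2 = 0.385000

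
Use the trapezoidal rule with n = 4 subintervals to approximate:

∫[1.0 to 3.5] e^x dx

f(x) = e^x
a = 1.0, b = 3.5, n = 4
h = (b - a)/n = 0.625000

Trapezoidal rule: (h/2)[f(x₀) + 2f(x₁) + 2f(x₂) + ... + f(xₙ)]

x_0 = 1.0000, f(x_0) = 2.718282, coefficient = 1
x_1 = 1.6250, f(x_1) = 5.078419, coefficient = 2
x_2 = 2.2500, f(x_2) = 9.487736, coefficient = 2
x_3 = 2.8750, f(x_3) = 17.725424, coefficient = 2
x_4 = 3.5000, f(x_4) = 33.115452, coefficient = 1

I ≈ (0.625000/2) × 100.416892 = 31.380279
Exact value: 30.397170
Error: 0.983109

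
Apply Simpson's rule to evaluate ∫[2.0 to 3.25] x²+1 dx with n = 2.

f(x) = x²+1
a = 2.0, b = 3.25, n = 2
h = (b - a)/n = 0.625000

Simpson's rule: (h/3)[f(x₀) + 4f(x₁) + 2f(x₂) + ... + f(xₙ)]

x_0 = 2.0000, f(x_0) = 5.000000, coefficient = 1
x_1 = 2.6250, f(x_1) = 7.890625, coefficient = 4
x_2 = 3.2500, f(x_2) = 11.562500, coefficient = 1

I ≈ (0.625000/3) × 48.125000 = 10.026042
Exact value: 10.026042
Error: 0.000000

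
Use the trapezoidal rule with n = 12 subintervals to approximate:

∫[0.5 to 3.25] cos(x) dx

f(x) = cos(x)
a = 0.5, b = 3.25, n = 12
h = (b - a)/n = 0.229167

Trapezoidal rule: (h/2)[f(x₀) + 2f(x₁) + 2f(x₂) + ... + f(xₙ)]

x_0 = 0.5000, f(x_0) = 0.877583, coefficient = 1
x_1 = 0.7292, f(x_1) = 0.745730, coefficient = 2
x_2 = 0.9583, f(x_2) = 0.574885, coefficient = 2
x_3 = 1.1875, f(x_3) = 0.373980, coefficient = 2
x_4 = 1.4167, f(x_4) = 0.153520, coefficient = 2
x_5 = 1.6458, f(x_5) = -0.074967, coefficient = 2
x_6 = 1.8750, f(x_6) = -0.299534, coefficient = 2
x_7 = 2.1042, f(x_7) = -0.508438, coefficient = 2
x_8 = 2.3333, f(x_8) = -0.690758, coefficient = 2
x_9 = 2.5625, f(x_9) = -0.836960, coefficient = 2
x_10 = 2.7917, f(x_10) = -0.939398, coefficient = 2
x_11 = 3.0208, f(x_11) = -0.992717, coefficient = 2
x_12 = 3.2500, f(x_12) = -0.994130, coefficient = 1

I ≈ (0.229167/2) × -5.105862 = -0.585047
Exact value: -0.587621
Error: 0.002574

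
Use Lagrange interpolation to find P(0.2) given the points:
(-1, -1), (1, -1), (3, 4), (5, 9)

Lagrange interpolation formula:
P(x) = Σ yᵢ × Lᵢ(x)
where Lᵢ(x) = Π_{j≠i} (x - xⱼ)/(xᵢ - xⱼ)

L_0(0.2) = (0.2 - 1)/(-1 - 1) × (0.2 - 3)/(-1 - 3) × (0.2 - 5)/(-1 - 5) = 0.224000
L_1(0.2) = (0.2 - (-1))/(1 - (-1)) × (0.2 - 3)/(1 - 3) × (0.2 - 5)/(1 - 5) = 1.008000
L_2(0.2) = (0.2 - (-1))/(3 - (-1)) × (0.2 - 1)/(3 - 1) × (0.2 - 5)/(3 - 5) = -0.288000
L_3(0.2) = (0.2 - (-1))/(5 - (-1)) × (0.2 - 1)/(5 - 1) × (0.2 - 3)/(5 - 3) = 0.056000

P(0.2) = (-1)×L_0(0.2) + (-1)×L_1(0.2) + 4×L_2(0.2) + 9×L_3(0.2)
P(0.2) = -1.880000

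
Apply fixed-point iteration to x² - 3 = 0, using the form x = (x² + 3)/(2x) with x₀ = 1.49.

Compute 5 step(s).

Equation: x² - 3 = 0
Fixed-point form: x = (x² + 3)/(2x)
x₀ = 1.49

x_1 = g(1.490000) = 1.751711
x_2 = g(1.751711) = 1.732161
x_3 = g(1.732161) = 1.732051
x_4 = g(1.732051) = 1.732051
x_5 = g(1.732051) = 1.732051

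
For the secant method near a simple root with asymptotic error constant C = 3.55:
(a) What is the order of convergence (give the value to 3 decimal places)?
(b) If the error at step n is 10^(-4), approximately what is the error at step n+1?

(a) Secant method has superlinear convergence with order φ = (1+√5)/2 ≈ 1.618.
    This means |e_{n+1}| ≈ C|e_n|^1.618.

(b) With |e_n| = 10^(-4) and C = 3.55:
    |e_{n+1}| ≈ 3.55 × (10^(-4))^1.618 = 3.55 × 10^(-6.47)

(a) ≈ 1.618 (golden ratio); (b) |e_{n+1}| ≈ 1.197e-06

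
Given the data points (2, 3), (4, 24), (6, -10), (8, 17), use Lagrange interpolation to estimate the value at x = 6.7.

Lagrange interpolation formula:
P(x) = Σ yᵢ × Lᵢ(x)
where Lᵢ(x) = Π_{j≠i} (x - xⱼ)/(xᵢ - xⱼ)

L_0(6.7) = (6.7 - 4)/(2 - 4) × (6.7 - 6)/(2 - 6) × (6.7 - 8)/(2 - 8) = 0.051188
L_1(6.7) = (6.7 - 2)/(4 - 2) × (6.7 - 6)/(4 - 6) × (6.7 - 8)/(4 - 8) = -0.267313
L_2(6.7) = (6.7 - 2)/(6 - 2) × (6.7 - 4)/(6 - 4) × (6.7 - 8)/(6 - 8) = 1.031062
L_3(6.7) = (6.7 - 2)/(8 - 2) × (6.7 - 4)/(8 - 4) × (6.7 - 6)/(8 - 6) = 0.185063

P(6.7) = 3×L_0(6.7) + 24×L_1(6.7) + (-10)×L_2(6.7) + 17×L_3(6.7)
P(6.7) = -13.426500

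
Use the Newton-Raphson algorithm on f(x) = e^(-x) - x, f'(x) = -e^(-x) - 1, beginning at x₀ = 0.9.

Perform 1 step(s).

f(x) = e^(-x) - x
f'(x) = -e^(-x) - 1
x₀ = 0.9

Newton-Raphson formula: x_{n+1} = x_n - f(x_n)/f'(x_n)

Iteration 1:
  f(0.900000) = -0.493430
  f'(0.900000) = -1.406570
  x_1 = 0.900000 - (-0.493430)/(-1.406570) = 0.549196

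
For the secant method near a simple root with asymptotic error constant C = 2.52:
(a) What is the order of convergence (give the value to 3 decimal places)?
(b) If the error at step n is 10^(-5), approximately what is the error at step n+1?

(a) Secant method has superlinear convergence with order φ = (1+√5)/2 ≈ 1.618.
    This means |e_{n+1}| ≈ C|e_n|^1.618.

(b) With |e_n| = 10^(-5) and C = 2.52:
    |e_{n+1}| ≈ 2.52 × (10^(-5))^1.618 = 2.52 × 10^(-8.09)

(a) ≈ 1.618 (golden ratio); (b) |e_{n+1}| ≈ 2.048e-08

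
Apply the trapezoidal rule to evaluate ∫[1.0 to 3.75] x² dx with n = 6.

f(x) = x²
a = 1.0, b = 3.75, n = 6
h = (b - a)/n = 0.458333

Trapezoidal rule: (h/2)[f(x₀) + 2f(x₁) + 2f(x₂) + ... + f(xₙ)]

x_0 = 1.0000, f(x_0) = 1.000000, coefficient = 1
x_1 = 1.4583, f(x_1) = 2.126736, coefficient = 2
x_2 = 1.9167, f(x_2) = 3.673611, coefficient = 2
x_3 = 2.3750, f(x_3) = 5.640625, coefficient = 2
x_4 = 2.8333, f(x_4) = 8.027778, coefficient = 2
x_5 = 3.2917, f(x_5) = 10.835069, coefficient = 2
x_6 = 3.7500, f(x_6) = 14.062500, coefficient = 1

I ≈ (0.458333/2) × 75.670139 = 17.341073
Exact value: 17.244792
Error: 0.096282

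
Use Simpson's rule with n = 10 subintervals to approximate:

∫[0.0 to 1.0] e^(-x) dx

f(x) = e^(-x)
a = 0.0, b = 1.0, n = 10
h = (b - a)/n = 0.100000

Simpson's rule: (h/3)[f(x₀) + 4f(x₁) + 2f(x₂) + ... + f(xₙ)]

x_0 = 0.0000, f(x_0) = 1.000000, coefficient = 1
x_1 = 0.1000, f(x_1) = 0.904837, coefficient = 4
x_2 = 0.2000, f(x_2) = 0.818731, coefficient = 2
x_3 = 0.3000, f(x_3) = 0.740818, coefficient = 4
x_4 = 0.4000, f(x_4) = 0.670320, coefficient = 2
x_5 = 0.5000, f(x_5) = 0.606531, coefficient = 4
x_6 = 0.6000, f(x_6) = 0.548812, coefficient = 2
x_7 = 0.7000, f(x_7) = 0.496585, coefficient = 4
x_8 = 0.8000, f(x_8) = 0.449329, coefficient = 2
x_9 = 0.9000, f(x_9) = 0.406570, coefficient = 4
x_10 = 1.0000, f(x_10) = 0.367879, coefficient = 1

I ≈ (0.100000/3) × 18.963627 = 0.632121
Exact value: 0.632121
Error: 0.000000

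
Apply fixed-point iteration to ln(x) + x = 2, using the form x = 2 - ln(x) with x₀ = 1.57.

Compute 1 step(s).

Equation: ln(x) + x = 2
Fixed-point form: x = 2 - ln(x)
x₀ = 1.57

x_1 = g(1.570000) = 1.548924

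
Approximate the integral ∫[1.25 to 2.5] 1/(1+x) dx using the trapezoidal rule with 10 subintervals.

f(x) = 1/(1+x)
a = 1.25, b = 2.5, n = 10
h = (b - a)/n = 0.125000

Trapezoidal rule: (h/2)[f(x₀) + 2f(x₁) + 2f(x₂) + ... + f(xₙ)]

x_0 = 1.2500, f(x_0) = 0.444444, coefficient = 1
x_1 = 1.3750, f(x_1) = 0.421053, coefficient = 2
x_2 = 1.5000, f(x_2) = 0.400000, coefficient = 2
x_3 = 1.6250, f(x_3) = 0.380952, coefficient = 2
x_4 = 1.7500, f(x_4) = 0.363636, coefficient = 2
x_5 = 1.8750, f(x_5) = 0.347826, coefficient = 2
x_6 = 2.0000, f(x_6) = 0.333333, coefficient = 2
x_7 = 2.1250, f(x_7) = 0.320000, coefficient = 2
x_8 = 2.2500, f(x_8) = 0.307692, coefficient = 2
x_9 = 2.3750, f(x_9) = 0.296296, coefficient = 2
x_10 = 2.5000, f(x_10) = 0.285714, coefficient = 1

I ≈ (0.125000/2) × 7.071738 = 0.441984
Exact value: 0.441833
Error: 0.000151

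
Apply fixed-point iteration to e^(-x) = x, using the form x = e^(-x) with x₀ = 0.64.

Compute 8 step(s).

Equation: e^(-x) = x
Fixed-point form: x = e^(-x)
x₀ = 0.64

x_1 = g(0.640000) = 0.527292
x_2 = g(0.527292) = 0.590201
x_3 = g(0.590201) = 0.554216
x_4 = g(0.554216) = 0.574523
x_5 = g(0.574523) = 0.562974
x_6 = g(0.562974) = 0.569513
x_7 = g(0.569513) = 0.565801
x_8 = g(0.565801) = 0.567905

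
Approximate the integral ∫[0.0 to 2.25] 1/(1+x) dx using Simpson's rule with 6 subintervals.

f(x) = 1/(1+x)
a = 0.0, b = 2.25, n = 6
h = (b - a)/n = 0.375000

Simpson's rule: (h/3)[f(x₀) + 4f(x₁) + 2f(x₂) + ... + f(xₙ)]

x_0 = 0.0000, f(x_0) = 1.000000, coefficient = 1
x_1 = 0.3750, f(x_1) = 0.727273, coefficient = 4
x_2 = 0.7500, f(x_2) = 0.571429, coefficient = 2
x_3 = 1.1250, f(x_3) = 0.470588, coefficient = 4
x_4 = 1.5000, f(x_4) = 0.400000, coefficient = 2
x_5 = 1.8750, f(x_5) = 0.347826, coefficient = 4
x_6 = 2.2500, f(x_6) = 0.307692, coefficient = 1

I ≈ (0.375000/3) × 9.433298 = 1.179162
Exact value: 1.178655
Error: 0.000507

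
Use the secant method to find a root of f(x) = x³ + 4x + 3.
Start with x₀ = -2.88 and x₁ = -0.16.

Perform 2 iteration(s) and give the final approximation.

f(x) = x³ + 4x + 3
x₀ = -2.88, x₁ = -0.16

Secant formula: x_{n+1} = x_n - f(x_n)(x_n - x_{n-1})/(f(x_n) - f(x_{n-1}))

Iteration 1:
  f(-2.880000) = -32.407872
  f(-0.160000) = 2.355904
  x_2 = -0.160000 - 2.355904×(-0.160000 - (-2.880000))/(2.355904 - (-32.407872))
       = -0.344331
Iteration 2:
  f(-0.160000) = 2.355904
  f(-0.344331) = 1.581849
  x_3 = -0.344331 - 1.581849×(-0.344331 - (-0.160000))/(1.581849 - 2.355904)
       = -0.721029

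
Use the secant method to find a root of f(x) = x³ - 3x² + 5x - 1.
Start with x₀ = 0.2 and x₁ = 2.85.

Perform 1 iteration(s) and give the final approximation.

f(x) = x³ - 3x² + 5x - 1
x₀ = 0.2, x₁ = 2.85

Secant formula: x_{n+1} = x_n - f(x_n)(x_n - x_{n-1})/(f(x_n) - f(x_{n-1}))

Iteration 1:
  f(0.200000) = -0.112000
  f(2.850000) = 12.031625
  x_2 = 2.850000 - 12.031625×(2.850000 - 0.200000)/(12.031625 - (-0.112000))
       = 0.224441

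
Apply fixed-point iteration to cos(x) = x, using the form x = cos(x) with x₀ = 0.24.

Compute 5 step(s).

Equation: cos(x) = x
Fixed-point form: x = cos(x)
x₀ = 0.24

x_1 = g(0.240000) = 0.971338
x_2 = g(0.971338) = 0.564195
x_3 = g(0.564195) = 0.845019
x_4 = g(0.845019) = 0.663717
x_5 = g(0.663717) = 0.787708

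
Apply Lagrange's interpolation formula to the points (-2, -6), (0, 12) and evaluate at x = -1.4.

Lagrange interpolation formula:
P(x) = Σ yᵢ × Lᵢ(x)
where Lᵢ(x) = Π_{j≠i} (x - xⱼ)/(xᵢ - xⱼ)

L_0(-1.4) = (-1.4 - 0)/(-2 - 0) = 0.700000
L_1(-1.4) = (-1.4 - (-2))/(0 - (-2)) = 0.300000

P(-1.4) = (-6)×L_0(-1.4) + 12×L_1(-1.4)
P(-1.4) = -0.600000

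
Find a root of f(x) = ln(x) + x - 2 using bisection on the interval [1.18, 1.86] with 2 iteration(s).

f(x) = ln(x) + x - 2
Initial interval: [1.18, 1.86]

Iteration 1:
  c_1 = (1.180000 + 1.860000)/2 = 1.520000
  f(c_1) = f(1.520000) = -0.061290
  f(a) × f(c) ≥ 0, new interval: [1.520000, 1.860000]
Iteration 2:
  c_2 = (1.520000 + 1.860000)/2 = 1.690000
  f(c_2) = f(1.690000) = 0.214729
  f(a) × f(c) < 0, new interval: [1.520000, 1.690000]

After 2 iteration(s), the approximation is c_2 = 1.690000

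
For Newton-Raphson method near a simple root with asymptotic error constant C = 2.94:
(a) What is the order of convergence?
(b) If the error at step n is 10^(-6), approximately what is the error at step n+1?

(a) Newton-Raphson has quadratic (order 2) convergence near simple roots.
    This means |e_{n+1}| ≈ C|e_n|².

(b) With |e_n| = 10^(-6) and C = 2.94:
    |e_{n+1}| ≈ 2.94 × (10^(-6))² = 2.94 × 10^(-12)

(a) 2 (quadratic); (b) |e_{n+1}| ≈ 2.940e-12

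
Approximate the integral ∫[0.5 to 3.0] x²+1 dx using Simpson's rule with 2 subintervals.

f(x) = x²+1
a = 0.5, b = 3.0, n = 2
h = (b - a)/n = 1.250000

Simpson's rule: (h/3)[f(x₀) + 4f(x₁) + 2f(x₂) + ... + f(xₙ)]

x_0 = 0.5000, f(x_0) = 1.250000, coefficient = 1
x_1 = 1.7500, f(x_1) = 4.062500, coefficient = 4
x_2 = 3.0000, f(x_2) = 10.000000, coefficient = 1

I ≈ (1.250000/3) × 27.500000 = 11.458333
Exact value: 11.458333
Error: 0.000000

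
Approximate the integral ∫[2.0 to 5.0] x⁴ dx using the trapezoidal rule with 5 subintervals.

f(x) = x⁴
a = 2.0, b = 5.0, n = 5
h = (b - a)/n = 0.600000

Trapezoidal rule: (h/2)[f(x₀) + 2f(x₁) + 2f(x₂) + ... + f(xₙ)]

x_0 = 2.0000, f(x_0) = 16.000000, coefficient = 1
x_1 = 2.6000, f(x_1) = 45.697600, coefficient = 2
x_2 = 3.2000, f(x_2) = 104.857600, coefficient = 2
x_3 = 3.8000, f(x_3) = 208.513600, coefficient = 2
x_4 = 4.4000, f(x_4) = 374.809600, coefficient = 2
x_5 = 5.0000, f(x_5) = 625.000000, coefficient = 1

I ≈ (0.600000/2) × 2108.756800 = 632.627040
Exact value: 618.600000
Error: 14.027040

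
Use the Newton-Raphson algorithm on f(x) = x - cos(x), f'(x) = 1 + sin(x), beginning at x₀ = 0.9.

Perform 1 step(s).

f(x) = x - cos(x)
f'(x) = 1 + sin(x)
x₀ = 0.9

Newton-Raphson formula: x_{n+1} = x_n - f(x_n)/f'(x_n)

Iteration 1:
  f(0.900000) = 0.278390
  f'(0.900000) = 1.783327
  x_1 = 0.900000 - 0.278390/1.783327 = 0.743893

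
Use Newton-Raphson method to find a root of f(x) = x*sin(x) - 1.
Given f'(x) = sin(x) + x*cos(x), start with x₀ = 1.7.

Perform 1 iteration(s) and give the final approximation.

f(x) = x*sin(x) - 1
f'(x) = sin(x) + x*cos(x)
x₀ = 1.7

Newton-Raphson formula: x_{n+1} = x_n - f(x_n)/f'(x_n)

Iteration 1:
  f(1.700000) = 0.685830
  f'(1.700000) = 0.772629
  x_1 = 1.700000 - 0.685830/0.772629 = 0.812342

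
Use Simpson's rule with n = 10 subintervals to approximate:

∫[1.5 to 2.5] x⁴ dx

f(x) = x⁴
a = 1.5, b = 2.5, n = 10
h = (b - a)/n = 0.100000

Simpson's rule: (h/3)[f(x₀) + 4f(x₁) + 2f(x₂) + ... + f(xₙ)]

x_0 = 1.5000, f(x_0) = 5.062500, coefficient = 1
x_1 = 1.6000, f(x_1) = 6.553600, coefficient = 4
x_2 = 1.7000, f(x_2) = 8.352100, coefficient = 2
x_3 = 1.8000, f(x_3) = 10.497600, coefficient = 4
x_4 = 1.9000, f(x_4) = 13.032100, coefficient = 2
x_5 = 2.0000, f(x_5) = 16.000000, coefficient = 4
x_6 = 2.1000, f(x_6) = 19.448100, coefficient = 2
x_7 = 2.2000, f(x_7) = 23.425600, coefficient = 4
x_8 = 2.3000, f(x_8) = 27.984100, coefficient = 2
x_9 = 2.4000, f(x_9) = 33.177600, coefficient = 4
x_10 = 2.5000, f(x_10) = 39.062500, coefficient = 1

I ≈ (0.100000/3) × 540.375400 = 18.012513
Exact value: 18.012500
Error: 0.000013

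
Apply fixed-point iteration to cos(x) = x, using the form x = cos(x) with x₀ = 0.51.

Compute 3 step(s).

Equation: cos(x) = x
Fixed-point form: x = cos(x)
x₀ = 0.51

x_1 = g(0.510000) = 0.872745
x_2 = g(0.872745) = 0.642726
x_3 = g(0.642726) = 0.800465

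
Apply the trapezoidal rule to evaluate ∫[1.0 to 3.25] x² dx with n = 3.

f(x) = x²
a = 1.0, b = 3.25, n = 3
h = (b - a)/n = 0.750000

Trapezoidal rule: (h/2)[f(x₀) + 2f(x₁) + 2f(x₂) + ... + f(xₙ)]

x_0 = 1.0000, f(x_0) = 1.000000, coefficient = 1
x_1 = 1.7500, f(x_1) = 3.062500, coefficient = 2
x_2 = 2.5000, f(x_2) = 6.250000, coefficient = 2
x_3 = 3.2500, f(x_3) = 10.562500, coefficient = 1

I ≈ (0.750000/2) × 30.187500 = 11.320312
Exact value: 11.109375
Error: 0.210938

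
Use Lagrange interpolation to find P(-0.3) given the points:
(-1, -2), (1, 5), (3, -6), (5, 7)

Lagrange interpolation formula:
P(x) = Σ yᵢ × Lᵢ(x)
where Lᵢ(x) = Π_{j≠i} (x - xⱼ)/(xᵢ - xⱼ)

L_0(-0.3) = (-0.3 - 1)/(-1 - 1) × (-0.3 - 3)/(-1 - 3) × (-0.3 - 5)/(-1 - 5) = 0.473687
L_1(-0.3) = (-0.3 - (-1))/(1 - (-1)) × (-0.3 - 3)/(1 - 3) × (-0.3 - 5)/(1 - 5) = 0.765187
L_2(-0.3) = (-0.3 - (-1))/(3 - (-1)) × (-0.3 - 1)/(3 - 1) × (-0.3 - 5)/(3 - 5) = -0.301437
L_3(-0.3) = (-0.3 - (-1))/(5 - (-1)) × (-0.3 - 1)/(5 - 1) × (-0.3 - 3)/(5 - 3) = 0.062562

P(-0.3) = (-2)×L_0(-0.3) + 5×L_1(-0.3) + (-6)×L_2(-0.3) + 7×L_3(-0.3)
P(-0.3) = 5.125125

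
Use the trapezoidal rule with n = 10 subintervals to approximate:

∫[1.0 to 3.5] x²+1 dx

f(x) = x²+1
a = 1.0, b = 3.5, n = 10
h = (b - a)/n = 0.250000

Trapezoidal rule: (h/2)[f(x₀) + 2f(x₁) + 2f(x₂) + ... + f(xₙ)]

x_0 = 1.0000, f(x_0) = 2.000000, coefficient = 1
x_1 = 1.2500, f(x_1) = 2.562500, coefficient = 2
x_2 = 1.5000, f(x_2) = 3.250000, coefficient = 2
x_3 = 1.7500, f(x_3) = 4.062500, coefficient = 2
x_4 = 2.0000, f(x_4) = 5.000000, coefficient = 2
x_5 = 2.2500, f(x_5) = 6.062500, coefficient = 2
x_6 = 2.5000, f(x_6) = 7.250000, coefficient = 2
x_7 = 2.7500, f(x_7) = 8.562500, coefficient = 2
x_8 = 3.0000, f(x_8) = 10.000000, coefficient = 2
x_9 = 3.2500, f(x_9) = 11.562500, coefficient = 2
x_10 = 3.5000, f(x_10) = 13.250000, coefficient = 1

I ≈ (0.250000/2) × 131.875000 = 16.484375
Exact value: 16.458333
Error: 0.026042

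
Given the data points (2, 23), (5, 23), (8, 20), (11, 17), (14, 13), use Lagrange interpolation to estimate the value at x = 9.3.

Lagrange interpolation formula:
P(x) = Σ yᵢ × Lᵢ(x)
where Lᵢ(x) = Π_{j≠i} (x - xⱼ)/(xᵢ - xⱼ)

L_0(9.3) = (9.3 - 5)/(2 - 5) × (9.3 - 8)/(2 - 8) × (9.3 - 11)/(2 - 11) × (9.3 - 14)/(2 - 14) = 0.022975
L_1(9.3) = (9.3 - 2)/(5 - 2) × (9.3 - 8)/(5 - 8) × (9.3 - 11)/(5 - 11) × (9.3 - 14)/(5 - 14) = -0.156019
L_2(9.3) = (9.3 - 2)/(8 - 2) × (9.3 - 5)/(8 - 5) × (9.3 - 11)/(8 - 11) × (9.3 - 14)/(8 - 14) = 0.774093
L_3(9.3) = (9.3 - 2)/(11 - 2) × (9.3 - 5)/(11 - 5) × (9.3 - 8)/(11 - 8) × (9.3 - 14)/(11 - 14) = 0.394636
L_4(9.3) = (9.3 - 2)/(14 - 2) × (9.3 - 5)/(14 - 5) × (9.3 - 8)/(14 - 8) × (9.3 - 11)/(14 - 11) = -0.035685

P(9.3) = 23×L_0(9.3) + 23×L_1(9.3) + 20×L_2(9.3) + 17×L_3(9.3) + 13×L_4(9.3)
P(9.3) = 18.666759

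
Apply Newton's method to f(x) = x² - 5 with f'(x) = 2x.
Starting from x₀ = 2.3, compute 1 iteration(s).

f(x) = x² - 5
f'(x) = 2x
x₀ = 2.3

Newton-Raphson formula: x_{n+1} = x_n - f(x_n)/f'(x_n)

Iteration 1:
  f(2.300000) = 0.290000
  f'(2.300000) = 4.600000
  x_1 = 2.300000 - 0.290000/4.600000 = 2.236957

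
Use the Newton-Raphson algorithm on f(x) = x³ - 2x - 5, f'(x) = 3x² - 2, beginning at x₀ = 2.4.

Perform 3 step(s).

f(x) = x³ - 2x - 5
f'(x) = 3x² - 2
x₀ = 2.4

Newton-Raphson formula: x_{n+1} = x_n - f(x_n)/f'(x_n)

Iteration 1:
  f(2.400000) = 4.024000
  f'(2.400000) = 15.280000
  x_1 = 2.400000 - 4.024000/15.280000 = 2.136649
Iteration 2:
  f(2.136649) = 0.481082
  f'(2.136649) = 11.695810
  x_2 = 2.136649 - 0.481082/11.695810 = 2.095516
Iteration 3:
  f(2.095516) = 0.010775
  f'(2.095516) = 11.173567
  x_3 = 2.095516 - 0.010775/11.173567 = 2.094552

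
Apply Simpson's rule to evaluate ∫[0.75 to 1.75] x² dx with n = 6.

f(x) = x²
a = 0.75, b = 1.75, n = 6
h = (b - a)/n = 0.166667

Simpson's rule: (h/3)[f(x₀) + 4f(x₁) + 2f(x₂) + ... + f(xₙ)]

x_0 = 0.7500, f(x_0) = 0.562500, coefficient = 1
x_1 = 0.9167, f(x_1) = 0.840278, coefficient = 4
x_2 = 1.0833, f(x_2) = 1.173611, coefficient = 2
x_3 = 1.2500, f(x_3) = 1.562500, coefficient = 4
x_4 = 1.4167, f(x_4) = 2.006944, coefficient = 2
x_5 = 1.5833, f(x_5) = 2.506944, coefficient = 4
x_6 = 1.7500, f(x_6) = 3.062500, coefficient = 1

I ≈ (0.166667/3) × 29.625000 = 1.645833
Exact value: 1.645833
Error: 0.000000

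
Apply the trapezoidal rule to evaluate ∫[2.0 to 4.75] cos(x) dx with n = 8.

f(x) = cos(x)
a = 2.0, b = 4.75, n = 8
h = (b - a)/n = 0.343750

Trapezoidal rule: (h/2)[f(x₀) + 2f(x₁) + 2f(x₂) + ... + f(xₙ)]

x_0 = 2.0000, f(x_0) = -0.416147, coefficient = 1
x_1 = 2.3438, f(x_1) = -0.698253, coefficient = 2
x_2 = 2.6875, f(x_2) = -0.898659, coefficient = 2
x_3 = 3.0312, f(x_3) = -0.993918, coefficient = 2
x_4 = 3.3750, f(x_4) = -0.972884, coefficient = 2
x_5 = 3.7188, f(x_5) = -0.838017, coefficient = 2
x_6 = 4.0625, f(x_6) = -0.605098, coefficient = 2
x_7 = 4.4062, f(x_7) = -0.301379, coefficient = 2
x_8 = 4.7500, f(x_8) = 0.037602, coefficient = 1

I ≈ (0.343750/2) × -10.994963 = -1.889759
Exact value: -1.908590
Error: 0.018831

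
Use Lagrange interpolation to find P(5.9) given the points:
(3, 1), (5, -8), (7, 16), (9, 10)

Lagrange interpolation formula:
P(x) = Σ yᵢ × Lᵢ(x)
where Lᵢ(x) = Π_{j≠i} (x - xⱼ)/(xᵢ - xⱼ)

L_0(5.9) = (5.9 - 5)/(3 - 5) × (5.9 - 7)/(3 - 7) × (5.9 - 9)/(3 - 9) = -0.063937
L_1(5.9) = (5.9 - 3)/(5 - 3) × (5.9 - 7)/(5 - 7) × (5.9 - 9)/(5 - 9) = 0.618062
L_2(5.9) = (5.9 - 3)/(7 - 3) × (5.9 - 5)/(7 - 5) × (5.9 - 9)/(7 - 9) = 0.505688
L_3(5.9) = (5.9 - 3)/(9 - 3) × (5.9 - 5)/(9 - 5) × (5.9 - 7)/(9 - 7) = -0.059813

P(5.9) = 1×L_0(5.9) + (-8)×L_1(5.9) + 16×L_2(5.9) + 10×L_3(5.9)
P(5.9) = 2.484438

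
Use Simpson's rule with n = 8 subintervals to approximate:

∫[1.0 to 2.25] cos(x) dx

f(x) = cos(x)
a = 1.0, b = 2.25, n = 8
h = (b - a)/n = 0.156250

Simpson's rule: (h/3)[f(x₀) + 4f(x₁) + 2f(x₂) + ... + f(xₙ)]

x_0 = 1.0000, f(x_0) = 0.540302, coefficient = 1
x_1 = 1.1562, f(x_1) = 0.402775, coefficient = 4
x_2 = 1.3125, f(x_2) = 0.255434, coefficient = 2
x_3 = 1.4688, f(x_3) = 0.101869, coefficient = 4
x_4 = 1.6250, f(x_4) = -0.054177, coefficient = 2
x_5 = 1.7812, f(x_5) = -0.208904, coefficient = 4
x_6 = 1.9375, f(x_6) = -0.358540, coefficient = 2
x_7 = 2.0938, f(x_7) = -0.499441, coefficient = 4
x_8 = 2.2500, f(x_8) = -0.628174, coefficient = 1

I ≈ (0.156250/3) × -1.217242 = -0.063398
Exact value: -0.063398
Error: 0.000000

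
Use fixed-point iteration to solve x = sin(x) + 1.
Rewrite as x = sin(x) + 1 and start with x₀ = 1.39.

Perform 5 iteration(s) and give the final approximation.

Equation: x = sin(x) + 1
Fixed-point form: x = sin(x) + 1
x₀ = 1.39

x_1 = g(1.390000) = 1.983701
x_2 = g(1.983701) = 1.915959
x_3 = g(1.915959) = 1.941020
x_4 = g(1.941020) = 1.932246
x_5 = g(1.932246) = 1.935385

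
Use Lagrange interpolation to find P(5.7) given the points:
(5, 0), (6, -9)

Lagrange interpolation formula:
P(x) = Σ yᵢ × Lᵢ(x)
where Lᵢ(x) = Π_{j≠i} (x - xⱼ)/(xᵢ - xⱼ)

L_0(5.7) = (5.7 - 6)/(5 - 6) = 0.300000
L_1(5.7) = (5.7 - 5)/(6 - 5) = 0.700000

P(5.7) = 0×L_0(5.7) + (-9)×L_1(5.7)
P(5.7) = -6.300000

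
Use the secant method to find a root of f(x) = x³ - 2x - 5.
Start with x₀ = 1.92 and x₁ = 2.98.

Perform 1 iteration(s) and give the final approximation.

f(x) = x³ - 2x - 5
x₀ = 1.92, x₁ = 2.98

Secant formula: x_{n+1} = x_n - f(x_n)(x_n - x_{n-1})/(f(x_n) - f(x_{n-1}))

Iteration 1:
  f(1.920000) = -1.762112
  f(2.980000) = 15.503592
  x_2 = 2.980000 - 15.503592×(2.980000 - 1.920000)/(15.503592 - (-1.762112))
       = 2.028182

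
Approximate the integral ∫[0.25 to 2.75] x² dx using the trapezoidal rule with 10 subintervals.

f(x) = x²
a = 0.25, b = 2.75, n = 10
h = (b - a)/n = 0.250000

Trapezoidal rule: (h/2)[f(x₀) + 2f(x₁) + 2f(x₂) + ... + f(xₙ)]

x_0 = 0.2500, f(x_0) = 0.062500, coefficient = 1
x_1 = 0.5000, f(x_1) = 0.250000, coefficient = 2
x_2 = 0.7500, f(x_2) = 0.562500, coefficient = 2
x_3 = 1.0000, f(x_3) = 1.000000, coefficient = 2
x_4 = 1.2500, f(x_4) = 1.562500, coefficient = 2
x_5 = 1.5000, f(x_5) = 2.250000, coefficient = 2
x_6 = 1.7500, f(x_6) = 3.062500, coefficient = 2
x_7 = 2.0000, f(x_7) = 4.000000, coefficient = 2
x_8 = 2.2500, f(x_8) = 5.062500, coefficient = 2
x_9 = 2.5000, f(x_9) = 6.250000, coefficient = 2
x_10 = 2.7500, f(x_10) = 7.562500, coefficient = 1

I ≈ (0.250000/2) × 55.625000 = 6.953125
Exact value: 6.927083
Error: 0.026042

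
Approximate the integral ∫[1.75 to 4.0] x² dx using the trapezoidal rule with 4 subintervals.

f(x) = x²
a = 1.75, b = 4.0, n = 4
h = (b - a)/n = 0.562500

Trapezoidal rule: (h/2)[f(x₀) + 2f(x₁) + 2f(x₂) + ... + f(xₙ)]

x_0 = 1.7500, f(x_0) = 3.062500, coefficient = 1
x_1 = 2.3125, f(x_1) = 5.347656, coefficient = 2
x_2 = 2.8750, f(x_2) = 8.265625, coefficient = 2
x_3 = 3.4375, f(x_3) = 11.816406, coefficient = 2
x_4 = 4.0000, f(x_4) = 16.000000, coefficient = 1

I ≈ (0.562500/2) × 69.921875 = 19.665527
Exact value: 19.546875
Error: 0.118652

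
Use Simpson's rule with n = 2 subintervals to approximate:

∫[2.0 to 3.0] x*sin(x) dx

f(x) = x*sin(x)
a = 2.0, b = 3.0, n = 2
h = (b - a)/n = 0.500000

Simpson's rule: (h/3)[f(x₀) + 4f(x₁) + 2f(x₂) + ... + f(xₙ)]

x_0 = 2.0000, f(x_0) = 1.818595, coefficient = 1
x_1 = 2.5000, f(x_1) = 1.496180, coefficient = 4
x_2 = 3.0000, f(x_2) = 0.423360, coefficient = 1

I ≈ (0.500000/3) × 8.226676 = 1.371113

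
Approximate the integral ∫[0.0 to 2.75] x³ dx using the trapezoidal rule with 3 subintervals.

f(x) = x³
a = 0.0, b = 2.75, n = 3
h = (b - a)/n = 0.916667

Trapezoidal rule: (h/2)[f(x₀) + 2f(x₁) + 2f(x₂) + ... + f(xₙ)]

x_0 = 0.0000, f(x_0) = 0.000000, coefficient = 1
x_1 = 0.9167, f(x_1) = 0.770255, coefficient = 2
x_2 = 1.8333, f(x_2) = 6.162037, coefficient = 2
x_3 = 2.7500, f(x_3) = 20.796875, coefficient = 1

I ≈ (0.916667/2) × 34.661458 = 15.886502
Exact value: 14.297852
Error: 1.588650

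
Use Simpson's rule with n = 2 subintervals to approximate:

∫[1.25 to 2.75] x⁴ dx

f(x) = x⁴
a = 1.25, b = 2.75, n = 2
h = (b - a)/n = 0.750000

Simpson's rule: (h/3)[f(x₀) + 4f(x₁) + 2f(x₂) + ... + f(xₙ)]

x_0 = 1.2500, f(x_0) = 2.441406, coefficient = 1
x_1 = 2.0000, f(x_1) = 16.000000, coefficient = 4
x_2 = 2.7500, f(x_2) = 57.191406, coefficient = 1

I ≈ (0.750000/3) × 123.632812 = 30.908203
Exact value: 30.844922
Error: 0.063281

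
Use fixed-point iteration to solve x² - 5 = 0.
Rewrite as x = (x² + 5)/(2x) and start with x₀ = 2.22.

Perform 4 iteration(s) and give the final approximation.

Equation: x² - 5 = 0
Fixed-point form: x = (x² + 5)/(2x)
x₀ = 2.22

x_1 = g(2.220000) = 2.236126
x_2 = g(2.236126) = 2.236068
x_3 = g(2.236068) = 2.236068
x_4 = g(2.236068) = 2.236068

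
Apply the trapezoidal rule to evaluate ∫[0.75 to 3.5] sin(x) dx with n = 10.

f(x) = sin(x)
a = 0.75, b = 3.5, n = 10
h = (b - a)/n = 0.275000

Trapezoidal rule: (h/2)[f(x₀) + 2f(x₁) + 2f(x₂) + ... + f(xₙ)]

x_0 = 0.7500, f(x_0) = 0.681639, coefficient = 1
x_1 = 1.0250, f(x_1) = 0.854714, coefficient = 2
x_2 = 1.3000, f(x_2) = 0.963558, coefficient = 2
x_3 = 1.5750, f(x_3) = 0.999991, coefficient = 2
x_4 = 1.8500, f(x_4) = 0.961275, coefficient = 2
x_5 = 2.1250, f(x_5) = 0.850320, coefficient = 2
x_6 = 2.4000, f(x_6) = 0.675463, coefficient = 2
x_7 = 2.6750, f(x_7) = 0.449846, coefficient = 2
x_8 = 2.9500, f(x_8) = 0.190423, coefficient = 2
x_9 = 3.2250, f(x_9) = -0.083311, coefficient = 2
x_10 = 3.5000, f(x_10) = -0.350783, coefficient = 1

I ≈ (0.275000/2) × 12.055414 = 1.657619
Exact value: 1.668146
Error: 0.010526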